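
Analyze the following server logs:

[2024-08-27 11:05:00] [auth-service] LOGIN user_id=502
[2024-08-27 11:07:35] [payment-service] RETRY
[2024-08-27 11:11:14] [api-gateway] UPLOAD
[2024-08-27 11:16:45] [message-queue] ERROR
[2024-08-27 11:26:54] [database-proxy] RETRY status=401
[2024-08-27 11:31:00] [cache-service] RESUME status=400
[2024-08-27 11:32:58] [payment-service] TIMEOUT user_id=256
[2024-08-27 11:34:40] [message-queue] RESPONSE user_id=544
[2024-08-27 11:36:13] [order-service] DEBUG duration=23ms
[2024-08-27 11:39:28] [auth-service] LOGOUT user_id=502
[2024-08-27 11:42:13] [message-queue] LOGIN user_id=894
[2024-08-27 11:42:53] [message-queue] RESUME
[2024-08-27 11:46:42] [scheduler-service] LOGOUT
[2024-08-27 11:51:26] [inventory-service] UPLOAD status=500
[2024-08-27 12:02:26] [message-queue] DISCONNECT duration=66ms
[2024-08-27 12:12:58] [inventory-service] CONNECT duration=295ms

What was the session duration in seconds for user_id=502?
2068

To calculate session duration:

1. Find LOGIN event for user_id=502: 2024-08-27 11:05:00
2. Find LOGOUT event for user_id=502: 2024-08-27 11:39:28
3. Session duration: 2024-08-27 11:39:28 - 2024-08-27 11:05:00 = 2068 seconds (34 minutes)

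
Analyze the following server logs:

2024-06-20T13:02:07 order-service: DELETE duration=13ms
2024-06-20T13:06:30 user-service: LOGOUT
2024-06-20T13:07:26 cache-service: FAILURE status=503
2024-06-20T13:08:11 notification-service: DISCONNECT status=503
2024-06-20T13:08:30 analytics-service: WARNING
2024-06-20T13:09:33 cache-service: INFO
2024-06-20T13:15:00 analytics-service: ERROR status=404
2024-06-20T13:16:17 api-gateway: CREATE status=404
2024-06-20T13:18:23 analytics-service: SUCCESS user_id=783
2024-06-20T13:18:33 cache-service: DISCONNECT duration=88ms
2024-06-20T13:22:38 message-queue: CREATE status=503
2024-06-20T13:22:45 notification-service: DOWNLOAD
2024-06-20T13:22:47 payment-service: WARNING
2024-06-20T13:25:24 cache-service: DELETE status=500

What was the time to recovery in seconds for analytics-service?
203

To calculate recovery time:

1. Find ERROR event for analytics-service: 2024-06-20T13:15:00
2. Find next SUCCESS event for analytics-service: 2024-06-20T13:18:23
3. Recovery time: 2024-06-20T13:18:23 - 2024-06-20T13:15:00 = 203 seconds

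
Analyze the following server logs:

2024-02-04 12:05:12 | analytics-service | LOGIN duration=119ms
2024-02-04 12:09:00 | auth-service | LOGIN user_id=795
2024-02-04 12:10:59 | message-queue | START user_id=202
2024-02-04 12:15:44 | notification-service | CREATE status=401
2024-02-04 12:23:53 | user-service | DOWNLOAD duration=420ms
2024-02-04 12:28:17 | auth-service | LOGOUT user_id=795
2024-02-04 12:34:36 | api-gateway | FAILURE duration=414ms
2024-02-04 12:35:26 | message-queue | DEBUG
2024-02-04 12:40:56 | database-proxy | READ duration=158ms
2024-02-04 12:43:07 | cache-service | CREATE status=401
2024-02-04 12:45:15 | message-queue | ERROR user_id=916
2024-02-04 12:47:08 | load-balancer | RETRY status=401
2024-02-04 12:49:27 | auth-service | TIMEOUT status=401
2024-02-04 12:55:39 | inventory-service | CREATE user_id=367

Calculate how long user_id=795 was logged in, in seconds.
1157

To calculate session duration:

1. Find LOGIN event for user_id=795: 2024-02-04 12:09:00
2. Find LOGOUT event for user_id=795: 2024-02-04 12:28:17
3. Session duration: 2024-02-04 12:28:17 - 2024-02-04 12:09:00 = 1157 seconds (19 minutes)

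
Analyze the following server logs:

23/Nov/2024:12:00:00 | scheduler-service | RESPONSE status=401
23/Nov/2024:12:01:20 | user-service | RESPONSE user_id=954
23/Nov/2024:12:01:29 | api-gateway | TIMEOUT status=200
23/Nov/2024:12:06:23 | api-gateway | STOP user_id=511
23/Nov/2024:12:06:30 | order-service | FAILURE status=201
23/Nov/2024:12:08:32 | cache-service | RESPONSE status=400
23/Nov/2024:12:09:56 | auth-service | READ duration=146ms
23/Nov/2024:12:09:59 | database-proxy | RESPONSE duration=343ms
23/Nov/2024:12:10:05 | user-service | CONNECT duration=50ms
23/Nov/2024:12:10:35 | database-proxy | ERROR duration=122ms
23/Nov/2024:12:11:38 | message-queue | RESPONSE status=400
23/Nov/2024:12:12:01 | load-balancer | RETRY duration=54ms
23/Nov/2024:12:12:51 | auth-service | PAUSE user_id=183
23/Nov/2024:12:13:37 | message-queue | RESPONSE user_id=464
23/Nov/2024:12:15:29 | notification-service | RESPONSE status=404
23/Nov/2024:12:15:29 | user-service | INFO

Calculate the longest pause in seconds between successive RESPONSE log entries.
432

To find the longest gap:

1. Extract all RESPONSE events in chronological order
2. Calculate time differences between consecutive events
3. Find the maximum difference
4. Longest gap: 432 seconds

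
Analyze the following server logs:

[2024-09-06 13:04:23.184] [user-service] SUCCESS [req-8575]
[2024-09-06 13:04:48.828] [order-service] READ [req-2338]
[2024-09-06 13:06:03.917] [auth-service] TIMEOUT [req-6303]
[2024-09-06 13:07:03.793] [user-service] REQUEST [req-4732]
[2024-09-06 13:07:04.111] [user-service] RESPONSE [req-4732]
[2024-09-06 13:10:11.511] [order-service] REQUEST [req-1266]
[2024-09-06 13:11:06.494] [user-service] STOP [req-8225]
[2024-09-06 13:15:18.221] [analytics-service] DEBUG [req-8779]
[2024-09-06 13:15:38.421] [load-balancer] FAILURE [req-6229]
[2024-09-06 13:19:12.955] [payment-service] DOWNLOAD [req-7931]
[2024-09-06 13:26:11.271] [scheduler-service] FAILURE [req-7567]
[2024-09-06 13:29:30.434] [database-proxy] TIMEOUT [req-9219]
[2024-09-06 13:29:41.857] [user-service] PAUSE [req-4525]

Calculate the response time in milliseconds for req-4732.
318

To calculate latency:

1. Find REQUEST with id req-4732: 2024-09-06 13:07:03.793
2. Find RESPONSE with id req-4732: 2024-09-06 13:07:04.111
3. Latency: 2024-09-06 13:07:04.111 - 2024-09-06 13:07:03.793 = 318ms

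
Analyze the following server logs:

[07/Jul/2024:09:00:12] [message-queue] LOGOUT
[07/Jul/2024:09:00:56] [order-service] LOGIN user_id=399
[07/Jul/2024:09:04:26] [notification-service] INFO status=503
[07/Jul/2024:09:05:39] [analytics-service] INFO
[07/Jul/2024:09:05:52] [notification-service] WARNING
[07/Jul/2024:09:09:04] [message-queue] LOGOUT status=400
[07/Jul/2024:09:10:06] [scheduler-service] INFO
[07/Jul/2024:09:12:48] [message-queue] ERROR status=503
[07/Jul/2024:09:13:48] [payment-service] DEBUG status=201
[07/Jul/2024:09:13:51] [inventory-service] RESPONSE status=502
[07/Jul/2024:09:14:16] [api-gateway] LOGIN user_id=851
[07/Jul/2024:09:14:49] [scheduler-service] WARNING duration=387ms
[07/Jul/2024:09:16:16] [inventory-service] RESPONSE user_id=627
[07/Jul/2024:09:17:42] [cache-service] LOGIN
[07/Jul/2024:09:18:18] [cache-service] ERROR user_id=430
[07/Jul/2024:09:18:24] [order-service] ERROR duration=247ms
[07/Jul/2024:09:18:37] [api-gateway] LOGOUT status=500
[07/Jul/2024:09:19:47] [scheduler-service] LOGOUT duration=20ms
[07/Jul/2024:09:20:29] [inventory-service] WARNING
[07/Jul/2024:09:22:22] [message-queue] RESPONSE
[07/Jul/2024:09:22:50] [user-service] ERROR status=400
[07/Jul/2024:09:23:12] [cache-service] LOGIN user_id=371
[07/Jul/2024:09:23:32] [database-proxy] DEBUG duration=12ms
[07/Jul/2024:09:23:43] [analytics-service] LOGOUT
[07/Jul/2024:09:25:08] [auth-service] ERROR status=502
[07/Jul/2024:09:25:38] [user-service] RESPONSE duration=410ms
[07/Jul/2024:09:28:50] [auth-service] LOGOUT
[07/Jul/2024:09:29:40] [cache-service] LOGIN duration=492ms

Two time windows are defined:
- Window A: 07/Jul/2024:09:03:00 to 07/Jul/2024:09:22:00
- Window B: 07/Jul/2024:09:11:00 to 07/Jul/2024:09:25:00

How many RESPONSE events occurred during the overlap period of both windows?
2

To find overlap events:

1. Window A: 07/Jul/2024:09:03:00 to 07/Jul/2024:09:22:00
2. Window B: 07/Jul/2024:09:11:00 to 07/Jul/2024:09:25:00
3. Overlap period: 07/Jul/2024:09:11:00 to 07/Jul/2024:09:22:00
4. Count RESPONSE events in overlap: 2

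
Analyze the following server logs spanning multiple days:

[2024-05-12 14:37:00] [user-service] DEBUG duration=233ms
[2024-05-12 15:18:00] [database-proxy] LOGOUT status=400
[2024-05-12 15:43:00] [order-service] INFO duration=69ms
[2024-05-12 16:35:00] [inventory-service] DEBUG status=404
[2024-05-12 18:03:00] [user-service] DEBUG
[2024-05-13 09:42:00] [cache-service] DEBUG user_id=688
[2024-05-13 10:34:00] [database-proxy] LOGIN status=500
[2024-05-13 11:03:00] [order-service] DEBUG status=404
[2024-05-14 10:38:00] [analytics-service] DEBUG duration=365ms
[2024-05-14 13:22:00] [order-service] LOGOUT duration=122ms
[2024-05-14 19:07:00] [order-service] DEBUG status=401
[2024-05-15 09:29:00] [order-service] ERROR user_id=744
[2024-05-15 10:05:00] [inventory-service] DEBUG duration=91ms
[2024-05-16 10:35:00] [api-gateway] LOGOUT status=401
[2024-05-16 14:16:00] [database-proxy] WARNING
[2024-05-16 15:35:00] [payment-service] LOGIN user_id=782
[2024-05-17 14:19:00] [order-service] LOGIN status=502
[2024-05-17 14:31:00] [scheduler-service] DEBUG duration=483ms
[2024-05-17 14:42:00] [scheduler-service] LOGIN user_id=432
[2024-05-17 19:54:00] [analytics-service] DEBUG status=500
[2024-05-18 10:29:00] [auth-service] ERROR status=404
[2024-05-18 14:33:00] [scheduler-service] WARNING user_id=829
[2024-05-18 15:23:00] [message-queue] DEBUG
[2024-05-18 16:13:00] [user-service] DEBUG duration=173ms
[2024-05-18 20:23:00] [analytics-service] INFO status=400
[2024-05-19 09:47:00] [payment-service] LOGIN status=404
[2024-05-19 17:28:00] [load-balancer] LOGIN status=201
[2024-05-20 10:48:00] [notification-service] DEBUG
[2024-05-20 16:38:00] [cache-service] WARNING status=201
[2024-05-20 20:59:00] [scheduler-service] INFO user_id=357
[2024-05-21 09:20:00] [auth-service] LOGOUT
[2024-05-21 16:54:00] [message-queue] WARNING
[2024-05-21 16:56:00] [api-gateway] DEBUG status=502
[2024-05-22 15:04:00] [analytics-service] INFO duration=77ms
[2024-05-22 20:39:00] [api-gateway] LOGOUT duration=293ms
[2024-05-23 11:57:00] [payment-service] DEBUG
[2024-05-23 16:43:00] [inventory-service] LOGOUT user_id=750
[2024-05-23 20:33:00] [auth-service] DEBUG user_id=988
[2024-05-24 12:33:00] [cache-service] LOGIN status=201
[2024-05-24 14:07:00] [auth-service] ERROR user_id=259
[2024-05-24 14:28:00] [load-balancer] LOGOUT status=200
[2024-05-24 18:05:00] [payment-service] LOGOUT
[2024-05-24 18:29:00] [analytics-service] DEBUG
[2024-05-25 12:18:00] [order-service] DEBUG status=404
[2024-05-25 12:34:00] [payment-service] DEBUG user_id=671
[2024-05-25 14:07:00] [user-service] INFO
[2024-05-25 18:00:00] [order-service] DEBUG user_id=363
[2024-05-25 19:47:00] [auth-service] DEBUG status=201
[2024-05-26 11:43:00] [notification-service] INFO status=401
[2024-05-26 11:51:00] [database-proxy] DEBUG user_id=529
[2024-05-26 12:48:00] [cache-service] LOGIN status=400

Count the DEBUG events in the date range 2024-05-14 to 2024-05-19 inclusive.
7

To filter by date range:

1. Date range: 2024-05-14 through 2024-05-19, both dates inclusive
2. Filter for DEBUG events whose date falls in this range
3. Count matching events: 7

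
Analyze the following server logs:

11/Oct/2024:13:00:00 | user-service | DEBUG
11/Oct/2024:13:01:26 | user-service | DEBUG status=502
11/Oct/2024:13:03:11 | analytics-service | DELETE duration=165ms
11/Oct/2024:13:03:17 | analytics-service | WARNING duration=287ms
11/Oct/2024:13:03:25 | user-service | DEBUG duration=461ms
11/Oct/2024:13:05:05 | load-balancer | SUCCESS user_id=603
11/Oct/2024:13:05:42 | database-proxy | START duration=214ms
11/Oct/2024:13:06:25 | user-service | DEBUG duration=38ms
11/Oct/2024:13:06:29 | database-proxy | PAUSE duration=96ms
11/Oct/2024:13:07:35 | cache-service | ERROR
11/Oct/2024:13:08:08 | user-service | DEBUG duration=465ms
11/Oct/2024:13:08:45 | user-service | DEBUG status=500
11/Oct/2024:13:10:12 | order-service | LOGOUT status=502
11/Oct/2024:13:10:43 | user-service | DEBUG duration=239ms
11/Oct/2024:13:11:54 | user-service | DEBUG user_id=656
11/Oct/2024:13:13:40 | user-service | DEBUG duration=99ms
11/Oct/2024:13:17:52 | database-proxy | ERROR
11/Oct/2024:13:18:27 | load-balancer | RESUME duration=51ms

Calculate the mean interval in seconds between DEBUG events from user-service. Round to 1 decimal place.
102.5

To calculate average interval:

1. Find all DEBUG events for user-service in order
2. Calculate time gaps between consecutive events
3. Compute mean of gaps: 820 / 8 = 102.5 seconds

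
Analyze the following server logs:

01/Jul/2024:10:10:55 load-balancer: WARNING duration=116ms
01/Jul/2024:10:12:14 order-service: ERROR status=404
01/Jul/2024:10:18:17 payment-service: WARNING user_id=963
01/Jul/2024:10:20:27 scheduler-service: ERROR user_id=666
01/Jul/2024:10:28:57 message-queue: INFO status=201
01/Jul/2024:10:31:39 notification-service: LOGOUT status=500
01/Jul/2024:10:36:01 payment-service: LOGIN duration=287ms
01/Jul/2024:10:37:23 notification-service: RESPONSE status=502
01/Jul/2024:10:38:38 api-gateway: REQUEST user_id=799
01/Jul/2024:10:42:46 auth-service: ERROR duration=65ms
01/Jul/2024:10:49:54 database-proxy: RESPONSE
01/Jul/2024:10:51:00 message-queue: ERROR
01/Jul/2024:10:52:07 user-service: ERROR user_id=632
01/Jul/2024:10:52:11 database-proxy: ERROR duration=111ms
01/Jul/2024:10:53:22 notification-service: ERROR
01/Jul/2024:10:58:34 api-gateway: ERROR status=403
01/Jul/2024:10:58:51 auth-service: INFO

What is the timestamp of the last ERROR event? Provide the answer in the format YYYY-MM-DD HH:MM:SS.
2024-07-01 10:58:34

To find the last event:

1. Filter for all ERROR events
2. Sort by timestamp
3. Select the last one
4. Timestamp: 2024-07-01 10:58:34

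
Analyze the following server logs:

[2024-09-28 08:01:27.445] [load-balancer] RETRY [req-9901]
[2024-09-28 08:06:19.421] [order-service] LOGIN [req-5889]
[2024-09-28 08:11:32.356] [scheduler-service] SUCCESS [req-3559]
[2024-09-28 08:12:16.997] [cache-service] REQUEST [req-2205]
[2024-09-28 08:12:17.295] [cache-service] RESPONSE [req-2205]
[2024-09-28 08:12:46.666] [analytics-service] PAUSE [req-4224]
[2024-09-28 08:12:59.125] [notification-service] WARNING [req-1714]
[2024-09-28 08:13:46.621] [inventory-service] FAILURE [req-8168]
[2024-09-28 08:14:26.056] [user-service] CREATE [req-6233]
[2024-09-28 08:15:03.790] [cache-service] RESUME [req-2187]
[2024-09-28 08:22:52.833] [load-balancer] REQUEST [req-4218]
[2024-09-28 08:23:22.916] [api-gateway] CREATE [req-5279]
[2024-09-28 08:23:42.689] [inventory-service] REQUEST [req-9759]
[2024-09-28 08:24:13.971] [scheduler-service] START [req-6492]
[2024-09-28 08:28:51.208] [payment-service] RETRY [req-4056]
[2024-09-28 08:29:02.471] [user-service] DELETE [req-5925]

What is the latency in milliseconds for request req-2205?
298

To calculate latency:

1. Find REQUEST with id req-2205: 2024-09-28 08:12:16.997
2. Find RESPONSE with id req-2205: 2024-09-28 08:12:17.295
3. Latency: 2024-09-28 08:12:17.295 - 2024-09-28 08:12:16.997 = 298ms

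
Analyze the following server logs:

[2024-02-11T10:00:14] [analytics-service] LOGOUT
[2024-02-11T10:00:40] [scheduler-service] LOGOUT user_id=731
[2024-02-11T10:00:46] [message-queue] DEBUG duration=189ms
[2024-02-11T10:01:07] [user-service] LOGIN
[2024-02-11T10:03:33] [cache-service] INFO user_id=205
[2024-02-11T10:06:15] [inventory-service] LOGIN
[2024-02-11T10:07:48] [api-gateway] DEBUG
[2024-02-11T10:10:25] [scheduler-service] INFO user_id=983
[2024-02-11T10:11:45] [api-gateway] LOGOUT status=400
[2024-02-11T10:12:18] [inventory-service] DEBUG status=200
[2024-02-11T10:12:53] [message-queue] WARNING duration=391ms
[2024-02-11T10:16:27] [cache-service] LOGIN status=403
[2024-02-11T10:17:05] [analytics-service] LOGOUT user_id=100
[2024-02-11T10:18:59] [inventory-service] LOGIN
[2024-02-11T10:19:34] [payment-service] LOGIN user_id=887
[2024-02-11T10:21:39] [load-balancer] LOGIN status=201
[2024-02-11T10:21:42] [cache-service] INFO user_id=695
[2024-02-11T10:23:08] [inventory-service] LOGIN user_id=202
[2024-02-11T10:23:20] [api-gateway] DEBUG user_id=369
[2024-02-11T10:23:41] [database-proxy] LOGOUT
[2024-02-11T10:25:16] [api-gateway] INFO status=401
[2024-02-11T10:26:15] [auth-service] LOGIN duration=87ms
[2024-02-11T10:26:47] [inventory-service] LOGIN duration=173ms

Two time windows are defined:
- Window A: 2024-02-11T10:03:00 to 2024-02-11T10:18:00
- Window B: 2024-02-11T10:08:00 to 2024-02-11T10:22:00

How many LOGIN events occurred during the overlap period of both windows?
1

To find overlap events:

1. Window A: 2024-02-11T10:03:00 to 2024-02-11T10:18:00
2. Window B: 2024-02-11T10:08:00 to 2024-02-11T10:22:00
3. Overlap period: 2024-02-11T10:08:00 to 2024-02-11T10:18:00
4. Count LOGIN events in overlap: 1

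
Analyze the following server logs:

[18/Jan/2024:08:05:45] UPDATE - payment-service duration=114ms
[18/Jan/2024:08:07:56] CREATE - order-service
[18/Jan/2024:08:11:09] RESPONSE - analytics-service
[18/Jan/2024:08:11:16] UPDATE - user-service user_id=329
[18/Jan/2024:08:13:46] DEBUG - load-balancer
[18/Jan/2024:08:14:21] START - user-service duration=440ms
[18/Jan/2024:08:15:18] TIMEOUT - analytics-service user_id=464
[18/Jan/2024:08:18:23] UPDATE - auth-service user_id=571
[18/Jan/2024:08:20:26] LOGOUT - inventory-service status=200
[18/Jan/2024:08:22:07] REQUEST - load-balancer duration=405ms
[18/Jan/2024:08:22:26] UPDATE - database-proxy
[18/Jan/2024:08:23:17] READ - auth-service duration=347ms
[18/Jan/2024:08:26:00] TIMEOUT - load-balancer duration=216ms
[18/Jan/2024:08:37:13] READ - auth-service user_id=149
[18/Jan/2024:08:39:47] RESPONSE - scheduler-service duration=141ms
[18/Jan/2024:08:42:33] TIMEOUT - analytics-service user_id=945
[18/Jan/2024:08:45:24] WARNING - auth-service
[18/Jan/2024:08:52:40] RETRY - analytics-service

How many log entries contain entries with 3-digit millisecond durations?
6

To find matching entries:

1. Pattern to match: entries with 3-digit millisecond durations
2. Scan each log entry for the pattern
3. Count matches: 6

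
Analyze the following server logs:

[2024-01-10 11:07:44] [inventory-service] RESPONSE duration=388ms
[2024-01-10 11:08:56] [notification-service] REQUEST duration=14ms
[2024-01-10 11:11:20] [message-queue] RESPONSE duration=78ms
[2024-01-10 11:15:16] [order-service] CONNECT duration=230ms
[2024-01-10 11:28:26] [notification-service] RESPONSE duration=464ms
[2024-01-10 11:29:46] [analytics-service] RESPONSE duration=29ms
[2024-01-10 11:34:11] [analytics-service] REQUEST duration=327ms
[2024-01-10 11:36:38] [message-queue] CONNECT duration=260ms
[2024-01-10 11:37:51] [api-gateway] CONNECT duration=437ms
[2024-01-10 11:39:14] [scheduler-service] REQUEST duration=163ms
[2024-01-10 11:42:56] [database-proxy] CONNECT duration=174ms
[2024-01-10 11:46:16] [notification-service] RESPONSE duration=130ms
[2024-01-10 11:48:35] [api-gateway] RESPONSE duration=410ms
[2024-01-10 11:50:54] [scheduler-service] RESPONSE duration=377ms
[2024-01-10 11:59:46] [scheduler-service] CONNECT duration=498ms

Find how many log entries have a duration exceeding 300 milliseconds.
7

To count timeouts:

1. Threshold: 300ms
2. Extract duration from each log entry
3. Count entries where duration > 300
4. Timeout count: 7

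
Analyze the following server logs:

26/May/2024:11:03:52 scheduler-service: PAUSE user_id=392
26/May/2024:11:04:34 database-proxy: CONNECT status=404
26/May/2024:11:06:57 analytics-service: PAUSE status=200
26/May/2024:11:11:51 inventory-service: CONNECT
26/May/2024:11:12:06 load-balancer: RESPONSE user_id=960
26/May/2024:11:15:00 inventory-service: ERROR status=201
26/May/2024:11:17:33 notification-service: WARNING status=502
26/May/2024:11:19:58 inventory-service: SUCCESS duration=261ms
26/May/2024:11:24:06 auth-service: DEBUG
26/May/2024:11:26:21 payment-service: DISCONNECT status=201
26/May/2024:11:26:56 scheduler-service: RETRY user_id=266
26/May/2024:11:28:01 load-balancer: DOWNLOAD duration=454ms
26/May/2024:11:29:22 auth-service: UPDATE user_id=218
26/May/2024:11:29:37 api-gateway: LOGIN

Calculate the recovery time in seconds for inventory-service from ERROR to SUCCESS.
298

To calculate recovery time:

1. Find ERROR event for inventory-service: 26/May/2024:11:15:00
2. Find next SUCCESS event for inventory-service: 26/May/2024:11:19:58
3. Recovery time: 26/May/2024:11:19:58 - 26/May/2024:11:15:00 = 298 seconds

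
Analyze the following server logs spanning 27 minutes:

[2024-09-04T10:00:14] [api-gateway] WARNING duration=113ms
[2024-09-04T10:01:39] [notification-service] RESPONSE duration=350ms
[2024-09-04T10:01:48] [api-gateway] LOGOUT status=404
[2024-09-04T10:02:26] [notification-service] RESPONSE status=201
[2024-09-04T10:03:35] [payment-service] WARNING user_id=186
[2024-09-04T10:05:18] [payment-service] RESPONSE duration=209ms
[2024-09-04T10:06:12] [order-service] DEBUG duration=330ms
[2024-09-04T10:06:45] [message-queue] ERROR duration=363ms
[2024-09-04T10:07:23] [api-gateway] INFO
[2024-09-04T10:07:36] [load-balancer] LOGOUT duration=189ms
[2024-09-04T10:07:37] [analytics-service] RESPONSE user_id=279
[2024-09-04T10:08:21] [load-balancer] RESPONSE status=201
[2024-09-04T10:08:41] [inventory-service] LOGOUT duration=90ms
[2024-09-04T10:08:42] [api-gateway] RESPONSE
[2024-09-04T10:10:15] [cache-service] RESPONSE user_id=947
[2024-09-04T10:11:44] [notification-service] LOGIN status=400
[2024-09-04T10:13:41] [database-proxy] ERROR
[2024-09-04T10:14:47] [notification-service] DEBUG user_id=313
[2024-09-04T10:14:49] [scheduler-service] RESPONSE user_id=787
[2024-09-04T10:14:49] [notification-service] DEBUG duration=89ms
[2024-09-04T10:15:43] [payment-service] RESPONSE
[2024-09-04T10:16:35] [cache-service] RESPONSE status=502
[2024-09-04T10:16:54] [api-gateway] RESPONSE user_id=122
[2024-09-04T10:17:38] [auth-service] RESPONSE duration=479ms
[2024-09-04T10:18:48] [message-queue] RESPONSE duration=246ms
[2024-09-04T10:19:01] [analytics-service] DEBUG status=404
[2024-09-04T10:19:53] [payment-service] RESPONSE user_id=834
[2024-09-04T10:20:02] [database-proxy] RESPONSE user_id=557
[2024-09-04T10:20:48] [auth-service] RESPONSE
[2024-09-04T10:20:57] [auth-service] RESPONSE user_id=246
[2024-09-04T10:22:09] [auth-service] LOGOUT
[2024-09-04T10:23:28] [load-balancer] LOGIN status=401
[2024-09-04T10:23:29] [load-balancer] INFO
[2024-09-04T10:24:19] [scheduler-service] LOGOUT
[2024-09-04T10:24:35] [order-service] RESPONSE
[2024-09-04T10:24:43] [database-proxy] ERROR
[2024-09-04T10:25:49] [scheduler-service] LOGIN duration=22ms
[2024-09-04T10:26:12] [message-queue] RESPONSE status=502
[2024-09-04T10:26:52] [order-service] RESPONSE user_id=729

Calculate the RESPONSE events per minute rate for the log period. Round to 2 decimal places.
0.74

To calculate the rate:

1. Count total RESPONSE events: 20
2. Total time period: 27 minutes
3. Rate = 20 / 27 = 0.74 events per minute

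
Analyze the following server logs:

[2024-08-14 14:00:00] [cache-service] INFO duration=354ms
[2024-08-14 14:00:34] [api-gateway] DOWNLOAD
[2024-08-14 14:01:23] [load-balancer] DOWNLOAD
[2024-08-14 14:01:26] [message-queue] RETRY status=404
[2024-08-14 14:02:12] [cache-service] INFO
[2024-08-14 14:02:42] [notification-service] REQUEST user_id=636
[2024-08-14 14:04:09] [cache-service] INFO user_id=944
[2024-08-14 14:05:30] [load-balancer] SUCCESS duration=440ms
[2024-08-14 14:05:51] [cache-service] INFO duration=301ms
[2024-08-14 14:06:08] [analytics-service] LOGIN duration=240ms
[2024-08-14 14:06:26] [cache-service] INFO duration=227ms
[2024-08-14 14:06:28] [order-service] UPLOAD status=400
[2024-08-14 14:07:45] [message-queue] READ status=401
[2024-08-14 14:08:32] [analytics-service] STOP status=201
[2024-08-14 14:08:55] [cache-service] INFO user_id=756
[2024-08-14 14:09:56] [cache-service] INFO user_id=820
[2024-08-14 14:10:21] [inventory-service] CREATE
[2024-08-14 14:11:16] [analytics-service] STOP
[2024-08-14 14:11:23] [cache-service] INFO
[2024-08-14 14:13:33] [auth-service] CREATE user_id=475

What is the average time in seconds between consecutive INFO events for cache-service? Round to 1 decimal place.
97.6

To calculate average interval:

1. Find all INFO events for cache-service in order
2. Calculate time gaps between consecutive events
3. Compute mean of gaps: 683 / 7 = 97.6 seconds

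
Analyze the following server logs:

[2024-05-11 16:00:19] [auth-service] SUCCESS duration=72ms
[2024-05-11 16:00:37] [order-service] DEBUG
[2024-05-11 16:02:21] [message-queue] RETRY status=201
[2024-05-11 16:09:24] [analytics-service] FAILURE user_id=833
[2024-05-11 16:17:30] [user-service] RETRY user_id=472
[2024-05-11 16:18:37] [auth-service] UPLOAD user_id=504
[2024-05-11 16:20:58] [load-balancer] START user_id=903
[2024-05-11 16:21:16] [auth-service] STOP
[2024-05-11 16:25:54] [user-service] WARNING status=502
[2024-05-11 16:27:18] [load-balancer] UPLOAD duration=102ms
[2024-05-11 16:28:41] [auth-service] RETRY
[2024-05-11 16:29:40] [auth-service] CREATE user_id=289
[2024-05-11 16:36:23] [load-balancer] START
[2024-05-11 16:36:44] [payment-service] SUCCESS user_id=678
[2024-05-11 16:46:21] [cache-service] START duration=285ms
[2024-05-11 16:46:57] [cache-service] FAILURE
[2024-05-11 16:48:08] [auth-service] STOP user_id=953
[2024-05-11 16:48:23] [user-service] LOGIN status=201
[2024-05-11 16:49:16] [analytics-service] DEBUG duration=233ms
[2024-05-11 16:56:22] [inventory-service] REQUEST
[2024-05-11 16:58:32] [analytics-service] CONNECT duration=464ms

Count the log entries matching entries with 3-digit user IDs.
7

To find matching entries:

1. Pattern to match: entries with 3-digit user IDs
2. Scan each log entry for the pattern
3. Count matches: 7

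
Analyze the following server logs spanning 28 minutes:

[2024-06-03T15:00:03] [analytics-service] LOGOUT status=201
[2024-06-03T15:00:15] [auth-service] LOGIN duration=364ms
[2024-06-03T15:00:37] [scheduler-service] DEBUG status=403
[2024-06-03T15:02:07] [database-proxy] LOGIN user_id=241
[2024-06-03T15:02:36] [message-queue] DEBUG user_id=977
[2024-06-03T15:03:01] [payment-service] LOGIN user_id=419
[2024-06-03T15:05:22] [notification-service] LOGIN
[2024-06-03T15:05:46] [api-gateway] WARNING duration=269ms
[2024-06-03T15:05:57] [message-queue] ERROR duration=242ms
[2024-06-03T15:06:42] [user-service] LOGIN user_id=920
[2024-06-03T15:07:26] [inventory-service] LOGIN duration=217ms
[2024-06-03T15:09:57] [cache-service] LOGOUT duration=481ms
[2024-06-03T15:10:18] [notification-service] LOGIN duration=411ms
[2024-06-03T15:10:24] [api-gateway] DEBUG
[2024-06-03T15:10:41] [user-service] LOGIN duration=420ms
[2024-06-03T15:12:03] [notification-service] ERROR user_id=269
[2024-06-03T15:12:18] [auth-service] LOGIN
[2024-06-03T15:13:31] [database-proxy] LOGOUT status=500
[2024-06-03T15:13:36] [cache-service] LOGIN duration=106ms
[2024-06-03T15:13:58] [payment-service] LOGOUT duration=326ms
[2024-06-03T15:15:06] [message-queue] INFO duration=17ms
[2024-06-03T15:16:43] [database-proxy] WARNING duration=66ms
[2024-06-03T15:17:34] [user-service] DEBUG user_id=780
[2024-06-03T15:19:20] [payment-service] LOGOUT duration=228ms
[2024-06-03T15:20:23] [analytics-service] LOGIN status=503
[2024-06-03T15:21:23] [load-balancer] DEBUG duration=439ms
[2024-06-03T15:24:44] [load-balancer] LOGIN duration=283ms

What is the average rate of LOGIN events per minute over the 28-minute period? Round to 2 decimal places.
0.43

To calculate the rate:

1. Count total LOGIN events: 12
2. Total time period: 28 minutes
3. Rate = 12 / 28 = 0.43 events per minute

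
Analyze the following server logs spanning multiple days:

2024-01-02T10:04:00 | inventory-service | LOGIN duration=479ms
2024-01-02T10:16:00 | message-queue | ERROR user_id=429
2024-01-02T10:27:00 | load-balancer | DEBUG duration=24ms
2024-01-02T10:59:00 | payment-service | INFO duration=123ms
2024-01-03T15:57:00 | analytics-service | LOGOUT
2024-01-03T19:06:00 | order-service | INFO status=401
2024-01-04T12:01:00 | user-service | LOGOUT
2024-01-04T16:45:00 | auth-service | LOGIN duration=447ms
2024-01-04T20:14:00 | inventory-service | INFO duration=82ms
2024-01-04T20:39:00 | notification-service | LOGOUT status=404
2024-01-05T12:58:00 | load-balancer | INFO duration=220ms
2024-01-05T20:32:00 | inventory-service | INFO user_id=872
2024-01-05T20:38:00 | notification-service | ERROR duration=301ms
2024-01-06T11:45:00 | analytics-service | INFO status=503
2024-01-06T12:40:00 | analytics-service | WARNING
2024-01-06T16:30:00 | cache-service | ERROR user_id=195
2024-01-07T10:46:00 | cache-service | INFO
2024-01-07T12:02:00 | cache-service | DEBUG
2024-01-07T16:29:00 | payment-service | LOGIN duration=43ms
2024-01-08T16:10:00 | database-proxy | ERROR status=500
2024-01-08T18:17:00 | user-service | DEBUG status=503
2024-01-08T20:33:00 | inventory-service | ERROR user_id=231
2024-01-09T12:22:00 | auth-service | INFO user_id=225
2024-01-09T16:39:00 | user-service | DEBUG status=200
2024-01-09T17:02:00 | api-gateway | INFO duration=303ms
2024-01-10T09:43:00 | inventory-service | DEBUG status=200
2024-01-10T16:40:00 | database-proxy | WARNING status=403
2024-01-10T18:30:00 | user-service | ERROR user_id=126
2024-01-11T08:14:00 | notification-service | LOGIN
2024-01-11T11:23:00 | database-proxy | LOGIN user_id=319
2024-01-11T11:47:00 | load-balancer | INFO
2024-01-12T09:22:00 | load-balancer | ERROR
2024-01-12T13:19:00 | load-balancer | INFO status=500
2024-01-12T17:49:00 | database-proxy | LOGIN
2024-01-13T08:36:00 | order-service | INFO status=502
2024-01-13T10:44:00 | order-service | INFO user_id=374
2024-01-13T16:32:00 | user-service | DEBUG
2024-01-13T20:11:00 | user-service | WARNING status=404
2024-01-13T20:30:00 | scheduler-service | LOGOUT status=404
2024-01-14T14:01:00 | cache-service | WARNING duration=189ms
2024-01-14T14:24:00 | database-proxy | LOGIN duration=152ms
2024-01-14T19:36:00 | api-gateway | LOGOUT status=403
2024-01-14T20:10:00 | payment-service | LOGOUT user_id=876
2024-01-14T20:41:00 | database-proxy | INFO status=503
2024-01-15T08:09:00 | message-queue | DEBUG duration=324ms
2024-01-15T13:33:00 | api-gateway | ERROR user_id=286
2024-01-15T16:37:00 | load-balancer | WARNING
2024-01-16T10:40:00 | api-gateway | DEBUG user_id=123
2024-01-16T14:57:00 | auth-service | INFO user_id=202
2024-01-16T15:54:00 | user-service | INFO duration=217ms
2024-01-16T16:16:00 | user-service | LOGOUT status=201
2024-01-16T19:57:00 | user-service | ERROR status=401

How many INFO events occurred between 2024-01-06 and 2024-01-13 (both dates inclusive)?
8

To filter by date range:

1. Date range: 2024-01-06 through 2024-01-13, both dates inclusive
2. Filter for INFO events whose date falls in this range
3. Count matching events: 8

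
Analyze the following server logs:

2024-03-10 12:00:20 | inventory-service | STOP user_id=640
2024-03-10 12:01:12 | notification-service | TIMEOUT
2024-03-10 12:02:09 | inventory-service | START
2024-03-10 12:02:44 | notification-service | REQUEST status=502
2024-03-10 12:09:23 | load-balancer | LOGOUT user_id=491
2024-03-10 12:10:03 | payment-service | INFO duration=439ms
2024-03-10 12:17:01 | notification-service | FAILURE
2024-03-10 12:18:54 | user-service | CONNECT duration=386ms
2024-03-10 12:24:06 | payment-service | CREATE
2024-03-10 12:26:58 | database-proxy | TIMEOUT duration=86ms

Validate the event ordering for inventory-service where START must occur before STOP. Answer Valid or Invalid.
Invalid

To validate ordering:

1. Required order: START → STOP
2. Rule: START must occur before STOP
3. Check actual order of events for inventory-service
4. Result: Invalid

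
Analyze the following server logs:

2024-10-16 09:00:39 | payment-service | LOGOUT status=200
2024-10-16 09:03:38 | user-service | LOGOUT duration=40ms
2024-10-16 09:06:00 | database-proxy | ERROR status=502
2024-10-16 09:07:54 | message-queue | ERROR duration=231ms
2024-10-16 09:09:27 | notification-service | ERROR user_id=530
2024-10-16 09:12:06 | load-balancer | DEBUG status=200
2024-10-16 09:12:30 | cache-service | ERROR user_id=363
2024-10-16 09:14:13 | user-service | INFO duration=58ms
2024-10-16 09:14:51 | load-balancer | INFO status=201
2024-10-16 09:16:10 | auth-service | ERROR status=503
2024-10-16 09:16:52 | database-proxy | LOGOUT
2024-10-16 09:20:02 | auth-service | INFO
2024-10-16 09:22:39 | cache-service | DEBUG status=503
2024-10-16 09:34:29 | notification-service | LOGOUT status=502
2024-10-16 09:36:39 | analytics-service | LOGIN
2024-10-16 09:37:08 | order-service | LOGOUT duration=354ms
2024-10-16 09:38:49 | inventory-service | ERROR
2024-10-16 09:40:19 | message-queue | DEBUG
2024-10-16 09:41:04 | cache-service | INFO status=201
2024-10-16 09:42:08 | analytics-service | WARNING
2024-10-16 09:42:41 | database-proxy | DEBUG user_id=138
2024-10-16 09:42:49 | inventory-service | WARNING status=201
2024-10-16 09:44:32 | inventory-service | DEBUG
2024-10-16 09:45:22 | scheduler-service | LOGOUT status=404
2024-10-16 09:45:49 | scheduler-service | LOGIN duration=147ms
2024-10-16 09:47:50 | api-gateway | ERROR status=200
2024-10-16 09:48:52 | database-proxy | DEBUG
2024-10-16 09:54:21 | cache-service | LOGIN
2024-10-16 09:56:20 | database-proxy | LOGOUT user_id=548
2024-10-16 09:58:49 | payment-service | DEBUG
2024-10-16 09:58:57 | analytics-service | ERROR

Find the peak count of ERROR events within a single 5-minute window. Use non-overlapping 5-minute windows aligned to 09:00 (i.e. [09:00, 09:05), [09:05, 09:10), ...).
3

To find the burst window:

1. Divide the log period into non-overlapping 5-minute windows starting at 09:00
2. Count ERROR events in each window
3. Find the window with maximum count
4. Maximum events in a window: 3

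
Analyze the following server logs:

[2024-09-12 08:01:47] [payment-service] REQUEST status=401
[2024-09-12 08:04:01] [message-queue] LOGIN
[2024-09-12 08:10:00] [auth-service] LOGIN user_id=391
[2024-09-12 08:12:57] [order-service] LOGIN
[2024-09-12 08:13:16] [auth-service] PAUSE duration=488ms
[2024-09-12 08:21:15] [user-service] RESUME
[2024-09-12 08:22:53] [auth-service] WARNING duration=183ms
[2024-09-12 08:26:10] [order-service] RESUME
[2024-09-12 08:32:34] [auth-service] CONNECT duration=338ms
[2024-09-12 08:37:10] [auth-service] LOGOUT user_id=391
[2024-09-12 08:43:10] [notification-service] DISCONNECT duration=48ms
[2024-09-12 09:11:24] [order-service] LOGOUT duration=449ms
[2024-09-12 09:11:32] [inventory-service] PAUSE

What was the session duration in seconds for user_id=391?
1630

To calculate session duration:

1. Find LOGIN event for user_id=391: 2024-09-12 08:10:00
2. Find LOGOUT event for user_id=391: 2024-09-12 08:37:10
3. Session duration: 2024-09-12 08:37:10 - 2024-09-12 08:10:00 = 1630 seconds (27 minutes)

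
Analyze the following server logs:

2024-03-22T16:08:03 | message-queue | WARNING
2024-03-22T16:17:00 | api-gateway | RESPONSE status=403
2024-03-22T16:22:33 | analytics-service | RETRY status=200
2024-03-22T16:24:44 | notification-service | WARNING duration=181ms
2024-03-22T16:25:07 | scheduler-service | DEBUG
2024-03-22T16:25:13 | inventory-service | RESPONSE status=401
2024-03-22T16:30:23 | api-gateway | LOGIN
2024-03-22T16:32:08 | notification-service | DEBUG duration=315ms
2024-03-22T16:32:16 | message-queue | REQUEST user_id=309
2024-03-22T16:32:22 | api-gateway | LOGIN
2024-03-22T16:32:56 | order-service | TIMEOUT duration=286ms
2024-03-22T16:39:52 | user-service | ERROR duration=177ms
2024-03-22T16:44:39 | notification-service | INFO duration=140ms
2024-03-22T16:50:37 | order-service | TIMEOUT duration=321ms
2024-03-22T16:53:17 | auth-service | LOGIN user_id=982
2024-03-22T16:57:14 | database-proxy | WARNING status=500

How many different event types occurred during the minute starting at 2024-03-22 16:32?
4

To count unique event types:

1. Filter events in the minute starting at 2024-03-22 16:32
2. Extract event types from matching entries
3. Count unique types: 4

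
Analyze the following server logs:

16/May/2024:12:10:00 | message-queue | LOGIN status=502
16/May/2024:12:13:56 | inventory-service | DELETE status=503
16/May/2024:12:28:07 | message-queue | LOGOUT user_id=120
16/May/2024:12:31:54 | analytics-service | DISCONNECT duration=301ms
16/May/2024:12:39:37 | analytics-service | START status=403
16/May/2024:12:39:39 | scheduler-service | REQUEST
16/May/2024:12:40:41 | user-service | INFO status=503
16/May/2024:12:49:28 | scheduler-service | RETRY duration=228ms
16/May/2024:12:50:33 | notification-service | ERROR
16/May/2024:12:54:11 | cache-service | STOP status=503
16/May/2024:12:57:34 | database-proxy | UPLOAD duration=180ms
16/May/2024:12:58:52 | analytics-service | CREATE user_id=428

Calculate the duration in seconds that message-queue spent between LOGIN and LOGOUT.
1087

To calculate state duration:

1. Find LOGIN event for message-queue: 16/May/2024:12:10:00
2. Find LOGOUT event for message-queue: 16/May/2024:12:28:07
3. Calculate duration: 16/May/2024:12:28:07 - 16/May/2024:12:10:00 = 1087 seconds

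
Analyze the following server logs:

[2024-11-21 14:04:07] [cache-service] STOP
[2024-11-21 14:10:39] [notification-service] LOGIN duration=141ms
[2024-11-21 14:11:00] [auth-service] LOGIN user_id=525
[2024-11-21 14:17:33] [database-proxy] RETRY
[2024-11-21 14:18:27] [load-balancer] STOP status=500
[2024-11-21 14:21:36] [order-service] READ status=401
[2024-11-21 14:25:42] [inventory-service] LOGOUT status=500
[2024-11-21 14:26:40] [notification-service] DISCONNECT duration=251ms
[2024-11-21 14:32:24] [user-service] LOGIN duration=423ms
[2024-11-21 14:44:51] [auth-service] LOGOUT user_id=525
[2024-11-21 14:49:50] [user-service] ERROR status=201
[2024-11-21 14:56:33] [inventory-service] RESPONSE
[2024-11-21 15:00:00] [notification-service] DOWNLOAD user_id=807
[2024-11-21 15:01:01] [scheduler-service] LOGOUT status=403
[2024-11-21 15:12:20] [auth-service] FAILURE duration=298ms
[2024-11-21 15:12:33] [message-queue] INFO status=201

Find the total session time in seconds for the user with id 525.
2031

To calculate session duration:

1. Find LOGIN event for user_id=525: 2024-11-21 14:11:00
2. Find LOGOUT event for user_id=525: 2024-11-21 14:44:51
3. Session duration: 2024-11-21 14:44:51 - 2024-11-21 14:11:00 = 2031 seconds (33 minutes)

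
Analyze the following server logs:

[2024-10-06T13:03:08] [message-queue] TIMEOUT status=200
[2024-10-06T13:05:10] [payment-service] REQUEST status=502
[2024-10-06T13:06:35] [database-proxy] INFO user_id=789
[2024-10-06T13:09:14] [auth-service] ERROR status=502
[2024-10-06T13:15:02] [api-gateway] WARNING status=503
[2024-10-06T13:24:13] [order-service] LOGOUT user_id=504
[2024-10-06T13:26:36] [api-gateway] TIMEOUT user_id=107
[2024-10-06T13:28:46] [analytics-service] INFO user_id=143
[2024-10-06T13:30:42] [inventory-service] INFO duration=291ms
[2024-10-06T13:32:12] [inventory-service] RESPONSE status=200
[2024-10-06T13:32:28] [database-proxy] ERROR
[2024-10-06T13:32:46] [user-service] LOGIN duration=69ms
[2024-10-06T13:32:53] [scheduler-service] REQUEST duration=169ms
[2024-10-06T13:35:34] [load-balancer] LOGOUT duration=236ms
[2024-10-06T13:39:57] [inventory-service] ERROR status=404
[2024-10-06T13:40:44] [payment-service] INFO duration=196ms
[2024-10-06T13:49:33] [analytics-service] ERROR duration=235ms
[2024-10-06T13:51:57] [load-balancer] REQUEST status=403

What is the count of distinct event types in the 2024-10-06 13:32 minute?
4

To count unique event types:

1. Filter events in the minute starting at 2024-10-06 13:32
2. Extract event types from matching entries
3. Count unique types: 4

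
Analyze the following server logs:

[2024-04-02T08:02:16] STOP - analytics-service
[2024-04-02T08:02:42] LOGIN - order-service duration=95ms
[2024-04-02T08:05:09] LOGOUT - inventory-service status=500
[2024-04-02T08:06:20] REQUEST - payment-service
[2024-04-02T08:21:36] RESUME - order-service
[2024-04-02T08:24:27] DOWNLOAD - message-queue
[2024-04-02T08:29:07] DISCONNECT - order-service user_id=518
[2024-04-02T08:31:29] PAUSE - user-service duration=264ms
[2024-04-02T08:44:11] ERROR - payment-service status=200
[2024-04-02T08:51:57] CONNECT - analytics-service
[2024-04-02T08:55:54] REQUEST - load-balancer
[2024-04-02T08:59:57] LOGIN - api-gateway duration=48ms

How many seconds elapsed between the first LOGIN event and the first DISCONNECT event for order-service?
1585

To find the time between events:

1. Locate the first LOGIN event for order-service: 2024-04-02T08:02:42
2. Locate the first DISCONNECT event for order-service: 2024-04-02T08:29:07
3. Calculate the difference: 2024-04-02T08:29:07 - 2024-04-02T08:02:42 = 1585 seconds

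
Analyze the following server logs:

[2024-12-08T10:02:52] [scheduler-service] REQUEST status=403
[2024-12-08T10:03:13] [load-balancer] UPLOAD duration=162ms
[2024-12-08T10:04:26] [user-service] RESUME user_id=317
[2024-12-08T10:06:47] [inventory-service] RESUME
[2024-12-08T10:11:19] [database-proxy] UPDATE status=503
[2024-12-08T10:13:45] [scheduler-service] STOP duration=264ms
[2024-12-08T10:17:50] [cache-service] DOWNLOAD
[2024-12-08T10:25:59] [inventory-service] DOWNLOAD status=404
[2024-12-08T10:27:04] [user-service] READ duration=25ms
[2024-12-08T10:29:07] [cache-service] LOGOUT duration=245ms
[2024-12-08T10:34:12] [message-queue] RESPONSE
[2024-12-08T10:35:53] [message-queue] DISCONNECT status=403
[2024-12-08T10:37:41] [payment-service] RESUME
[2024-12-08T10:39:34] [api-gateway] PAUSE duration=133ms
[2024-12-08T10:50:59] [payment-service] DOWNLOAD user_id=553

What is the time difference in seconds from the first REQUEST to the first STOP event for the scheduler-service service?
653

To find the time between events:

1. Locate the first REQUEST event for scheduler-service: 2024-12-08T10:02:52
2. Locate the first STOP event for scheduler-service: 2024-12-08T10:13:45
3. Calculate the difference: 2024-12-08T10:13:45 - 2024-12-08T10:02:52 = 653 seconds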